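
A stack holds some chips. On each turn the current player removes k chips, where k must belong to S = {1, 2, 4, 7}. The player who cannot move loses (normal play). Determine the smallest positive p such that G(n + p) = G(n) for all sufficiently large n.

3

G(0) = 0
G(1) = mex{0} = 1
G(2) = mex{1,0} = 2
G(3) = mex{2,1} = 0
G(4) = mex{0,2,0} = 1
G(5) = mex{1,0,1} = 2
G(6) = mex{2,1,2} = 0
G(7) = mex{0,2,0,0} = 1
G(8) = mex{1,0,1,1} = 2
G(9) = mex{2,1,2,2} = 0
G(10) = mex{0,2,0,0} = 1
G(11) = mex{1,0,1,1} = 2
G(12) = mex{2,1,2,2} = 0
G(13) = mex{0,2,0,0} = 1
G(14) = mex{1,0,1,1} = 2
G(n+3) = G(n) holds for n = 0,…,6 (a full window of length max(S) = 7), so the sequence is purely periodic with period 3.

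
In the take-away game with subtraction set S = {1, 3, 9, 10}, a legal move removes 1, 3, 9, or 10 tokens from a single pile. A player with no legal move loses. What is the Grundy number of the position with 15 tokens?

3

n :  0  1  2  3  4  5  6  7  8  9 10 11 12 13 14 15
G :  0  1  0  1  0  1  0  1  0  1  2  3  2  3  2  3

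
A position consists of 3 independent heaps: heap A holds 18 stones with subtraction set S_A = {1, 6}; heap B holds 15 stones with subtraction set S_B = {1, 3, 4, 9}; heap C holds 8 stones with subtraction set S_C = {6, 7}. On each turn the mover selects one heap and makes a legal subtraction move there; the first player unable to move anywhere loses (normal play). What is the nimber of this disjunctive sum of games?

Heap A, S = {1, 6}:
G(0) = 0
G(1) = mex{0} = 1
G(2) = mex{1} = 0
G(3) = mex{0} = 1
G(4) = mex{1} = 0
G(5) = mex{0} = 1
G(6) = mex{1,0} = 2
G(7) = mex{2,1} = 0
G(8) = mex{0,0} = 1
G(9) = mex{1,1} = 0
G(10) = mex{0,0} = 1
G(11) = mex{1,1} = 0
G(12) = mex{0,2} = 1
G(13) = mex{1,0} = 2
G(14) = mex{2,1} = 0
G(15) = mex{0,0} = 1
G(16) = mex{1,1} = 0
G(17) = mex{0,0} = 1
G(18) = mex{1,1} = 0
G_A(18) = 0.
Heap B, S = {1, 3, 4, 9}:
n :  0  1  2  3  4  5  6  7  8  9 10 11 12 13 14 15
G :  0  1  0  1  2  3  2  0  1  4  3  2  0  1  0  1
G_B(15) = 1.
Heap C, S = {6, 7}:
G(0) = 0
G(1) = mex{} = 0
G(2) = mex{} = 0
G(3) = mex{} = 0
G(4) = mex{} = 0
G(5) = mex{} = 0
G(6) = mex{0} = 1
G(7) = mex{0,0} = 1
G(8) = mex{0,0} = 1
G_C(8) = 1.
Combined Grundy value = 0 ⊕ 1 ⊕ 1 = 0.

0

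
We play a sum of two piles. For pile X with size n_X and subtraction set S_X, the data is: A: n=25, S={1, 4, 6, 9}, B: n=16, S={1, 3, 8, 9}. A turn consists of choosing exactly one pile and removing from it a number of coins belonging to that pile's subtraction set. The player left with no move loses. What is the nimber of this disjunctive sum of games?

Pile A, S = {1, 4, 6, 9}:
G(0) = 0
G(1) = mex{0} = 1
G(2) = mex{1} = 0
G(3) = mex{0} = 1
G(4) = mex{1,0} = 2
G(5) = mex{2,1} = 0
G(6) = mex{0,0,0} = 1
G(7) = mex{1,1,1} = 0
G(8) = mex{0,2,0} = 1
G(9) = mex{1,0,1,0} = 2
G(10) = mex{2,1,2,1} = 0
G(11) = mex{0,0,0,0} = 1
G(12) = mex{1,1,1,1} = 0
G(13) = mex{0,2,0,2} = 1
G(14) = mex{1,0,1,0} = 2
G(15) = mex{2,1,2,1} = 0
G(16) = mex{0,0,0,0} = 1
G(17) = mex{1,1,1,1} = 0
G(18) = mex{0,2,0,2} = 1
G(19) = mex{1,0,1,0} = 2
G(20) = mex{2,1,2,1} = 0
G(21) = mex{0,0,0,0} = 1
G(22) = mex{1,1,1,1} = 0
G(23) = mex{0,2,0,2} = 1
G(24) = mex{1,0,1,0} = 2
G(25) = mex{2,1,2,1} = 0
G_A(25) = 0.
Pile B, S = {1, 3, 8, 9}:
G(0) = 0
G(1) = mex{0} = 1
G(2) = mex{1} = 0
G(3) = mex{0,0} = 1
G(4) = mex{1,1} = 0
G(5) = mex{0,0} = 1
G(6) = mex{1,1} = 0
G(7) = mex{0,0} = 1
G(8) = mex{1,1,0} = 2
G(9) = mex{2,0,1,0} = 3
G(10) = mex{3,1,0,1} = 2
G(11) = mex{2,2,1,0} = 3
G(12) = mex{3,3,0,1} = 2
G(13) = mex{2,2,1,0} = 3
G(14) = mex{3,3,0,1} = 2
G(15) = mex{2,2,1,0} = 3
G(16) = mex{3,3,2,1} = 0
G_B(16) = 0.
Combined Grundy value = 0 ⊕ 0 = 0.

0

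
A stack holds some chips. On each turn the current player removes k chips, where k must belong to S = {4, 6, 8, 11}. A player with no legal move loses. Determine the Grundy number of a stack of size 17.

n :  0  1  2  3  4  5  6  7  8  9 10 11 12 13 14 15 16 17
G :  0  0  0  0  1  1  1  1  2  2  2  2  3  3  3  0  0  0

0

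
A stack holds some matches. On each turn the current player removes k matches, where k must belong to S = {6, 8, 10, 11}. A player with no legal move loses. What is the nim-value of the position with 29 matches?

G(0) = 0
G(1) = mex{} = 0
G(2) = mex{} = 0
G(3) = mex{} = 0
G(4) = mex{} = 0
G(5) = mex{} = 0
G(6) = mex{0} = 1
G(7) = mex{0} = 1
G(8) = mex{0,0} = 1
G(9) = mex{0,0} = 1
G(10) = mex{0,0,0} = 1
G(11) = mex{0,0,0,0} = 1
G(12) = mex{1,0,0,0} = 2
G(13) = mex{1,0,0,0} = 2
G(14) = mex{1,1,0,0} = 2
G(15) = mex{1,1,0,0} = 2
G(16) = mex{1,1,1,0} = 2
G(17) = mex{1,1,1,1} = 0
G(18) = mex{2,1,1,1} = 0
G(19) = mex{2,1,1,1} = 0
G(20) = mex{2,2,1,1} = 0
G(21) = mex{2,2,1,1} = 0
G(22) = mex{2,2,2,1} = 0
G(23) = mex{0,2,2,2} = 1
G(24) = mex{0,2,2,2} = 1
G(25) = mex{0,0,2,2} = 1
G(26) = mex{0,0,2,2} = 1
G(27) = mex{0,0,0,2} = 1
G(28) = mex{0,0,0,0} = 1
G(29) = mex{1,0,0,0} = 2

2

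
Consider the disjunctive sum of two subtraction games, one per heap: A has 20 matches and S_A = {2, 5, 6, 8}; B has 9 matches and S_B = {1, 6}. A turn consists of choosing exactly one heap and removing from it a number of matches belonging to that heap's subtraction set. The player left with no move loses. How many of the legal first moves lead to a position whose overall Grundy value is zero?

5

Heap A, S = {2, 5, 6, 8}:
G(0) = 0
G(1) = mex{} = 0
G(2) = mex{0} = 1
G(3) = mex{0} = 1
G(4) = mex{1} = 0
G(5) = mex{1,0} = 2
G(6) = mex{0,0,0} = 1
G(7) = mex{2,1,0} = 3
G(8) = mex{1,1,1,0} = 2
G(9) = mex{3,0,1,0} = 2
G(10) = mex{2,2,0,1} = 3
G(11) = mex{2,1,2,1} = 0
G(12) = mex{3,3,1,0} = 2
G(13) = mex{0,2,3,2} = 1
G(14) = mex{2,2,2,1} = 0
G(15) = mex{1,3,2,3} = 0
G(16) = mex{0,0,3,2} = 1
G(17) = mex{0,2,0,2} = 1
G(18) = mex{1,1,2,3} = 0
G(19) = mex{1,0,1,0} = 2
G(20) = mex{0,0,0,2} = 1
G_A(20) = 1.
Heap B, S = {1, 6}:
n : 0 1 2 3 4 5 6 7 8 9
G : 0 1 0 1 0 1 2 0 1 0
G_B(9) = 0.
Combined Grundy value = 1 ⊕ 0 = 1.
A winning move leaves total XOR = 0, i.e. changes one component's Grundy value g to g ⊕ X where X is the current total.
Heap A: need g' = 1⊕1 = 0. Options: 20−2→G=0, 20−5→G=0, 20−6→G=0, 20−8→G=2. Hits: 3.
Heap B: need g' = 0⊕1 = 1. Options: 9−1→G=1, 9−6→G=1. Hits: 2.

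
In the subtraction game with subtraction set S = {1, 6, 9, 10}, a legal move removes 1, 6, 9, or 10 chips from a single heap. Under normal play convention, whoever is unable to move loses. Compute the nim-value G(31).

2

n :  0  1  2  3  4  5  6  7  8  9 10 11 12 13 14 15 16 17 18 19 20 21 22 23 24 25 26 27 28 29 30 31
G :  0  1  0  1  0  1  2  0  1  2  3  2  3  2  3  0  1  3  0  1  0  1  0  1  2  3  2  4  2  3  4  2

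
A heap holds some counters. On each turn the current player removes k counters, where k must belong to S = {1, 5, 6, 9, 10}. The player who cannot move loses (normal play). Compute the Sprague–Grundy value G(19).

0

G(0) = 0
G(1) = mex{0} = 1
G(2) = mex{1} = 0
G(3) = mex{0} = 1
G(4) = mex{1} = 0
G(5) = mex{0,0} = 1
G(6) = mex{1,1,0} = 2
G(7) = mex{2,0,1} = 3
G(8) = mex{3,1,0} = 2
G(9) = mex{2,0,1,0} = 3
G(10) = mex{3,1,0,1,0} = 2
G(11) = mex{2,2,1,0,1} = 3
G(12) = mex{3,3,2,1,0} = 4
G(13) = mex{4,2,3,0,1} = 5
G(14) = mex{5,3,2,1,0} = 4
G(15) = mex{4,2,3,2,1} = 0
G(16) = mex{0,3,2,3,2} = 1
G(17) = mex{1,4,3,2,3} = 0
G(18) = mex{0,5,4,3,2} = 1
G(19) = mex{1,4,5,2,3} = 0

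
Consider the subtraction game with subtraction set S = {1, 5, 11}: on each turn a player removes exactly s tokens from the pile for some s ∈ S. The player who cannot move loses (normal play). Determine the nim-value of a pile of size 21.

1

G(0) = 0
G(1) = mex{0} = 1
G(2) = mex{1} = 0
G(3) = mex{0} = 1
G(4) = mex{1} = 0
G(5) = mex{0,0} = 1
G(6) = mex{1,1} = 0
G(7) = mex{0,0} = 1
G(8) = mex{1,1} = 0
G(9) = mex{0,0} = 1
G(10) = mex{1,1} = 0
G(11) = mex{0,0,0} = 1
G(12) = mex{1,1,1} = 0
G(13) = mex{0,0,0} = 1
G(14) = mex{1,1,1} = 0
G(15) = mex{0,0,0} = 1
G(16) = mex{1,1,1} = 0
G(17) = mex{0,0,0} = 1
G(18) = mex{1,1,1} = 0
G(19) = mex{0,0,0} = 1
G(20) = mex{1,1,1} = 0
G(21) = mex{0,0,0} = 1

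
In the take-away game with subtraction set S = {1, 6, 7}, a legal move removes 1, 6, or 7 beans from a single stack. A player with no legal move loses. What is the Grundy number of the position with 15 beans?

n :  0  1  2  3  4  5  6  7  8  9 10 11 12 13 14 15
G :  0  1  0  1  0  1  2  3  2  3  2  3  0  1  0  1

1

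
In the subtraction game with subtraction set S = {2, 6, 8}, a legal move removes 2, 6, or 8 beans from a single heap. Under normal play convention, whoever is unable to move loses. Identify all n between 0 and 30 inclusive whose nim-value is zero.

n :  0  1  2  3  4  5  6  7  8  9 10 11 12 13 14 15 16 17 18 19 20 21 22 23 24 25 26 27 28 29 30
G :  0  0  1  1  0  0  1  1  2  2  3  3  2  2  0  0  1  1  0  0  1  1  2  2  3  3  2  2  0  0  1
P-positions are exactly the n with G(n) = 0.

0, 1, 4, 5, 14, 15, 18, 19, 28, 29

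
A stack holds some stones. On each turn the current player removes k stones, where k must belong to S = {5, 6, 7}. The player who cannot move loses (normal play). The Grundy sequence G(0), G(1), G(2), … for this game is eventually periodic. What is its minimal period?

12

n :  0  1  2  3  4  5  6  7  8  9 10 11 12 13 14 15 16 17 18 19 20 21 22 23 24 25
G :  0  0  0  0  0  1  1  1  1  1  2  2  0  0  0  0  0  1  1  1  1  1  2  2  0  0
G(n+12) = G(n) holds for n = 0,…,6 (a full window of length max(S) = 7), so the sequence is purely periodic with period 12.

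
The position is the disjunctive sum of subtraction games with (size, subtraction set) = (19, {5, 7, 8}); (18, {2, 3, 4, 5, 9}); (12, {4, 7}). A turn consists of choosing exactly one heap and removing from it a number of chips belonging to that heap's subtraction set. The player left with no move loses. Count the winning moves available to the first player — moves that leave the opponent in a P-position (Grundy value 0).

Heap A, S = {5, 7, 8}:
G(0) = 0
G(1) = mex{} = 0
G(2) = mex{} = 0
G(3) = mex{} = 0
G(4) = mex{} = 0
G(5) = mex{0} = 1
G(6) = mex{0} = 1
G(7) = mex{0,0} = 1
G(8) = mex{0,0,0} = 1
G(9) = mex{0,0,0} = 1
G(10) = mex{1,0,0} = 2
G(11) = mex{1,0,0} = 2
G(12) = mex{1,1,0} = 2
G(13) = mex{1,1,1} = 0
G(14) = mex{1,1,1} = 0
G(15) = mex{2,1,1} = 0
G(16) = mex{2,1,1} = 0
G(17) = mex{2,2,1} = 0
G(18) = mex{0,2,2} = 1
G(19) = mex{0,2,2} = 1
G_A(19) = 1.
Heap B, S = {2, 3, 4, 5, 9}:
G(0) = 0
G(1) = mex{} = 0
G(2) = mex{0} = 1
G(3) = mex{0,0} = 1
G(4) = mex{1,0,0} = 2
G(5) = mex{1,1,0,0} = 2
G(6) = mex{2,1,1,0} = 3
G(7) = mex{2,2,1,1} = 0
G(8) = mex{3,2,2,1} = 0
G(9) = mex{0,3,2,2,0} = 1
G(10) = mex{0,0,3,2,0} = 1
G(11) = mex{1,0,0,3,1} = 2
G(12) = mex{1,1,0,0,1} = 2
G(13) = mex{2,1,1,0,2} = 3
G(14) = mex{2,2,1,1,2} = 0
G(15) = mex{3,2,2,1,3} = 0
G(16) = mex{0,3,2,2,0} = 1
G(17) = mex{0,0,3,2,0} = 1
G(18) = mex{1,0,0,3,1} = 2
G_B(18) = 2.
Heap C, S = {4, 7}:
G(0) = 0
G(1) = mex{} = 0
G(2) = mex{} = 0
G(3) = mex{} = 0
G(4) = mex{0} = 1
G(5) = mex{0} = 1
G(6) = mex{0} = 1
G(7) = mex{0,0} = 1
G(8) = mex{1,0} = 2
G(9) = mex{1,0} = 2
G(10) = mex{1,0} = 2
G(11) = mex{1,1} = 0
G(12) = mex{2,1} = 0
G_C(12) = 0.
Combined Grundy value = 1 ⊕ 2 ⊕ 0 = 3.
A winning move leaves total XOR = 0, i.e. changes one component's Grundy value g to g ⊕ X where X is the current total.
Heap A: need g' = 1⊕3 = 2. Options: 19−5→G=0, 19−7→G=2, 19−8→G=2. Hits: 2.
Heap B: need g' = 2⊕3 = 1. Options: 18−2→G=1, 18−3→G=0, 18−4→G=0, 18−5→G=3, 18−9→G=1. Hits: 2.
Heap C: need g' = 0⊕3 = 3. Options: 12−4→G=2, 12−7→G=1. Hits: 0.

4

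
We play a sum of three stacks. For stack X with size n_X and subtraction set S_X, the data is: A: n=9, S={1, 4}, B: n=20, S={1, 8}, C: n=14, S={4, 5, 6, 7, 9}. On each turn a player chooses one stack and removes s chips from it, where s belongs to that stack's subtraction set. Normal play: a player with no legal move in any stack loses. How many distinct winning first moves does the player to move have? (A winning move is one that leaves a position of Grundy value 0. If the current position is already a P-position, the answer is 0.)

Stack A, S = {1, 4}:
n : 0 1 2 3 4 5 6 7 8 9
G : 0 1 0 1 2 0 1 0 1 2
G_A(9) = 2.
Stack B, S = {1, 8}:
n :  0  1  2  3  4  5  6  7  8  9 10 11 12 13 14 15 16 17 18 19 20
G :  0  1  0  1  0  1  0  1  2  0  1  0  1  0  1  0  1  2  0  1  0
G_B(20) = 0.
Stack C, S = {4, 5, 6, 7, 9}:
G(0) = 0
G(1) = mex{} = 0
G(2) = mex{} = 0
G(3) = mex{} = 0
G(4) = mex{0} = 1
G(5) = mex{0,0} = 1
G(6) = mex{0,0,0} = 1
G(7) = mex{0,0,0,0} = 1
G(8) = mex{1,0,0,0} = 2
G(9) = mex{1,1,0,0,0} = 2
G(10) = mex{1,1,1,0,0} = 2
G(11) = mex{1,1,1,1,0} = 2
G(12) = mex{2,1,1,1,0} = 3
G(13) = mex{2,2,1,1,1} = 0
G(14) = mex{2,2,2,1,1} = 0
G_C(14) = 0.
Combined Grundy value = 2 ⊕ 0 ⊕ 0 = 2.
A winning move leaves total XOR = 0, i.e. changes one component's Grundy value g to g ⊕ X where X is the current total.
Stack A: need g' = 2⊕2 = 0. Options: 9−1→G=1, 9−4→G=0. Hits: 1.
Stack B: need g' = 0⊕2 = 2. Options: 20−1→G=1, 20−8→G=1. Hits: 0.
Stack C: need g' = 0⊕2 = 2. Options: 14−4→G=2, 14−5→G=2, 14−6→G=2, 14−7→G=1, 14−9→G=1. Hits: 3.

4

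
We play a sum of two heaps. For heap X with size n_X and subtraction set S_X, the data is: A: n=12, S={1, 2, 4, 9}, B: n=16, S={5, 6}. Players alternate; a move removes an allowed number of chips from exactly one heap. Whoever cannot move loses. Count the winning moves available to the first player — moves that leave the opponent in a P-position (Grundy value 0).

Heap A, S = {1, 2, 4, 9}:
G(0) = 0
G(1) = mex{0} = 1
G(2) = mex{1,0} = 2
G(3) = mex{2,1} = 0
G(4) = mex{0,2,0} = 1
G(5) = mex{1,0,1} = 2
G(6) = mex{2,1,2} = 0
G(7) = mex{0,2,0} = 1
G(8) = mex{1,0,1} = 2
G(9) = mex{2,1,2,0} = 3
G(10) = mex{3,2,0,1} = 4
G(11) = mex{4,3,1,2} = 0
G(12) = mex{0,4,2,0} = 1
G_A(12) = 1.
Heap B, S = {5, 6}:
n :  0  1  2  3  4  5  6  7  8  9 10 11 12 13 14 15 16
G :  0  0  0  0  0  1  1  1  1  1  2  0  0  0  0  0  1
G_B(16) = 1.
Combined Grundy value = 1 ⊕ 1 = 0.
A winning move leaves total XOR = 0, i.e. changes one component's Grundy value g to g ⊕ X where X is the current total.
Heap A: target g' = 1⊕0 = 1, but every legal move changes the Grundy value (mex property), so 0 moves.
Heap B: target g' = 1⊕0 = 1, but every legal move changes the Grundy value (mex property), so 0 moves.

0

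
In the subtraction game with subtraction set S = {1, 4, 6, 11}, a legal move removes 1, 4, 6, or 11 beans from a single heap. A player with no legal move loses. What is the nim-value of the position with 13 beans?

G(0) = 0
G(1) = mex{0} = 1
G(2) = mex{1} = 0
G(3) = mex{0} = 1
G(4) = mex{1,0} = 2
G(5) = mex{2,1} = 0
G(6) = mex{0,0,0} = 1
G(7) = mex{1,1,1} = 0
G(8) = mex{0,2,0} = 1
G(9) = mex{1,0,1} = 2
G(10) = mex{2,1,2} = 0
G(11) = mex{0,0,0,0} = 1
G(12) = mex{1,1,1,1} = 0
G(13) = mex{0,2,0,0} = 1

1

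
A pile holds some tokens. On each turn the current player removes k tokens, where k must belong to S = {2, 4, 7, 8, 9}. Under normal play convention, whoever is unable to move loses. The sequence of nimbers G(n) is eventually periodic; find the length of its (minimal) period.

11

G(0) = 0
G(1) = mex{} = 0
G(2) = mex{0} = 1
G(3) = mex{0} = 1
G(4) = mex{1,0} = 2
G(5) = mex{1,0} = 2
G(6) = mex{2,1} = 0
G(7) = mex{2,1,0} = 3
G(8) = mex{0,2,0,0} = 1
G(9) = mex{3,2,1,0,0} = 4
G(10) = mex{1,0,1,1,0} = 2
G(11) = mex{4,3,2,1,1} = 0
G(12) = mex{2,1,2,2,1} = 0
G(13) = mex{0,4,0,2,2} = 1
G(14) = mex{0,2,3,0,2} = 1
G(15) = mex{1,0,1,3,0} = 2
G(16) = mex{1,0,4,1,3} = 2
G(17) = mex{2,1,2,4,1} = 0
G(18) = mex{2,1,0,2,4} = 3
G(19) = mex{0,2,0,0,2} = 1
G(20) = mex{3,2,1,0,0} = 4
G(21) = mex{1,0,1,1,0} = 2
G(22) = mex{4,3,2,1,1} = 0
G(23) = mex{2,1,2,2,1} = 0
G(n+11) = G(n) holds for n = 0,…,8 (a full window of length max(S) = 9), so the sequence is purely periodic with period 11.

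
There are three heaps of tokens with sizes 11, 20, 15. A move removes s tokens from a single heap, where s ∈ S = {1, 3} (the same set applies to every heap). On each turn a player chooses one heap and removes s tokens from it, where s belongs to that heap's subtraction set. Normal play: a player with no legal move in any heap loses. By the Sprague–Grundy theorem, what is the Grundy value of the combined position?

0

All heaps use S = {1, 3}:
G(0) = 0
G(1) = mex{0} = 1
G(2) = mex{1} = 0
G(3) = mex{0,0} = 1
G(4) = mex{1,1} = 0
G(5) = mex{0,0} = 1
G(6) = mex{1,1} = 0
G(7) = mex{0,0} = 1
G(8) = mex{1,1} = 0
G(9) = mex{0,0} = 1
G(10) = mex{1,1} = 0
G(11) = mex{0,0} = 1
G(12) = mex{1,1} = 0
G(13) = mex{0,0} = 1
G(14) = mex{1,1} = 0
G(15) = mex{0,0} = 1
G(16) = mex{1,1} = 0
G(17) = mex{0,0} = 1
G(18) = mex{1,1} = 0
G(19) = mex{0,0} = 1
G(20) = mex{1,1} = 0
Heap A: G(11) = 1.
Heap B: G(20) = 0.
Heap C: G(15) = 1.
Combined Grundy value = 1 ⊕ 0 ⊕ 1 = 0.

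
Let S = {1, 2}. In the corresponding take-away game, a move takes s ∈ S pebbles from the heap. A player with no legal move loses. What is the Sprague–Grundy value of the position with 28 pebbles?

1

n :  0  1  2  3  4  5  6  7  8  9 10 11 12 13 14 15 16 17 18 19 20 21 22 23 24 25 26 27 28
G :  0  1  2  0  1  2  0  1  2  0  1  2  0  1  2  0  1  2  0  1  2  0  1  2  0  1  2  0  1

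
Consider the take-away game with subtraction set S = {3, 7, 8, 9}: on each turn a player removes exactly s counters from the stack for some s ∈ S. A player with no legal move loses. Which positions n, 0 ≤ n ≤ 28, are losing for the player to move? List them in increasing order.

0, 1, 2, 6, 12, 16, 17, 18, 22, 28

n :  0  1  2  3  4  5  6  7  8  9 10 11 12 13 14 15 16 17 18 19 20 21 22 23 24 25 26 27 28
G :  0  0  0  1  1  1  0  2  2  1  3  3  0  2  4  1  0  0  0  1  1  1  0  2  2  1  3  3  0
P-positions are exactly the n with G(n) = 0.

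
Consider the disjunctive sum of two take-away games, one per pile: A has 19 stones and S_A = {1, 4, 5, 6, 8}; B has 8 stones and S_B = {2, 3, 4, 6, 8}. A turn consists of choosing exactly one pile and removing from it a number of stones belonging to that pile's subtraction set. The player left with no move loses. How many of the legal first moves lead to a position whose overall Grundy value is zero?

Pile A, S = {1, 4, 5, 6, 8}:
G(0) = 0
G(1) = mex{0} = 1
G(2) = mex{1} = 0
G(3) = mex{0} = 1
G(4) = mex{1,0} = 2
G(5) = mex{2,1,0} = 3
G(6) = mex{3,0,1,0} = 2
G(7) = mex{2,1,0,1} = 3
G(8) = mex{3,2,1,0,0} = 4
G(9) = mex{4,3,2,1,1} = 0
G(10) = mex{0,2,3,2,0} = 1
G(11) = mex{1,3,2,3,1} = 0
G(12) = mex{0,4,3,2,2} = 1
G(13) = mex{1,0,4,3,3} = 2
G(14) = mex{2,1,0,4,2} = 3
G(15) = mex{3,0,1,0,3} = 2
G(16) = mex{2,1,0,1,4} = 3
G(17) = mex{3,2,1,0,0} = 4
G(18) = mex{4,3,2,1,1} = 0
G(19) = mex{0,2,3,2,0} = 1
G_A(19) = 1.
Pile B, S = {2, 3, 4, 6, 8}:
G(0) = 0
G(1) = mex{} = 0
G(2) = mex{0} = 1
G(3) = mex{0,0} = 1
G(4) = mex{1,0,0} = 2
G(5) = mex{1,1,0} = 2
G(6) = mex{2,1,1,0} = 3
G(7) = mex{2,2,1,0} = 3
G(8) = mex{3,2,2,1,0} = 4
G_B(8) = 4.
Combined Grundy value = 1 ⊕ 4 = 5.
A winning move leaves total XOR = 0, i.e. changes one component's Grundy value g to g ⊕ X where X is the current total.
Pile A: need g' = 1⊕5 = 4. Options: 19−1→G=0, 19−4→G=2, 19−5→G=3, 19−6→G=2, 19−8→G=0. Hits: 0.
Pile B: need g' = 4⊕5 = 1. Options: 8−2→G=3, 8−3→G=2, 8−4→G=2, 8−6→G=1, 8−8→G=0. Hits: 1.

1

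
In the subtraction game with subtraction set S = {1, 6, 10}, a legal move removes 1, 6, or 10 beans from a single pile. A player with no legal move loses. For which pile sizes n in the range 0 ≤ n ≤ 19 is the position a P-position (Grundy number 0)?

n :  0  1  2  3  4  5  6  7  8  9 10 11 12 13 14 15 16 17 18 19
G :  0  1  0  1  0  1  2  0  1  0  1  0  1  2  3  2  0  1  0  1
P-positions are exactly the n with G(n) = 0.

0, 2, 4, 7, 9, 11, 16, 18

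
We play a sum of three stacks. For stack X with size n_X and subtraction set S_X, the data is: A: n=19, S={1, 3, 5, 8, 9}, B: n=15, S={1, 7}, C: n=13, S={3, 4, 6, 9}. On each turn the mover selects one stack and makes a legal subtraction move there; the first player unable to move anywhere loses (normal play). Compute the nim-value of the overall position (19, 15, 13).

Stack A, S = {1, 3, 5, 8, 9}:
G(0) = 0
G(1) = mex{0} = 1
G(2) = mex{1} = 0
G(3) = mex{0,0} = 1
G(4) = mex{1,1} = 0
G(5) = mex{0,0,0} = 1
G(6) = mex{1,1,1} = 0
G(7) = mex{0,0,0} = 1
G(8) = mex{1,1,1,0} = 2
G(9) = mex{2,0,0,1,0} = 3
G(10) = mex{3,1,1,0,1} = 2
G(11) = mex{2,2,0,1,0} = 3
G(12) = mex{3,3,1,0,1} = 2
G(13) = mex{2,2,2,1,0} = 3
G(14) = mex{3,3,3,0,1} = 2
G(15) = mex{2,2,2,1,0} = 3
G(16) = mex{3,3,3,2,1} = 0
G(17) = mex{0,2,2,3,2} = 1
G(18) = mex{1,3,3,2,3} = 0
G(19) = mex{0,0,2,3,2} = 1
G_A(19) = 1.
Stack B, S = {1, 7}:
n :  0  1  2  3  4  5  6  7  8  9 10 11 12 13 14 15
G :  0  1  0  1  0  1  0  1  0  1  0  1  0  1  0  1
G_B(15) = 1.
Stack C, S = {3, 4, 6, 9}:
n :  0  1  2  3  4  5  6  7  8  9 10 11 12 13
G :  0  0  0  1  1  1  2  2  2  3  3  3  0  0
G_C(13) = 0.
Combined Grundy value = 1 ⊕ 1 ⊕ 0 = 0.

0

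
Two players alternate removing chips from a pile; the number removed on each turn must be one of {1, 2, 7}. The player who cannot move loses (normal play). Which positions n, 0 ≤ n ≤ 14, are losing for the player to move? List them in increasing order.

n :  0  1  2  3  4  5  6  7  8  9 10 11 12 13 14
G :  0  1  2  0  1  2  0  1  2  0  1  2  0  1  2
P-positions are exactly the n with G(n) = 0.

0, 3, 6, 9, 12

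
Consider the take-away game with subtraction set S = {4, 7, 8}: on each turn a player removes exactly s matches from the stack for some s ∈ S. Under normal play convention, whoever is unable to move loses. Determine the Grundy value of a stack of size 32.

n :  0  1  2  3  4  5  6  7  8  9 10 11 12 13 14 15 16 17 18 19 20 21 22 23 24 25 26 27 28 29 30 31 32
G :  0  0  0  0  1  1  1  1  2  2  2  2  0  0  0  0  1  1  1  1  2  2  2  2  0  0  0  0  1  1  1  1  2

2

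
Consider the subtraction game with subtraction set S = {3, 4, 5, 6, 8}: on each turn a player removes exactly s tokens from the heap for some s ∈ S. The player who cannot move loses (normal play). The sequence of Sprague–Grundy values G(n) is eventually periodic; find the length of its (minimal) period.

G(0) = 0
G(1) = mex{} = 0
G(2) = mex{} = 0
G(3) = mex{0} = 1
G(4) = mex{0,0} = 1
G(5) = mex{0,0,0} = 1
G(6) = mex{1,0,0,0} = 2
G(7) = mex{1,1,0,0} = 2
G(8) = mex{1,1,1,0,0} = 2
G(9) = mex{2,1,1,1,0} = 3
G(10) = mex{2,2,1,1,0} = 3
G(11) = mex{2,2,2,1,1} = 0
G(12) = mex{3,2,2,2,1} = 0
G(13) = mex{3,3,2,2,1} = 0
G(14) = mex{0,3,3,2,2} = 1
G(15) = mex{0,0,3,3,2} = 1
G(16) = mex{0,0,0,3,2} = 1
G(17) = mex{1,0,0,0,3} = 2
G(18) = mex{1,1,0,0,3} = 2
G(19) = mex{1,1,1,0,0} = 2
G(20) = mex{2,1,1,1,0} = 3
G(21) = mex{2,2,1,1,0} = 3
G(22) = mex{2,2,2,1,1} = 0
G(23) = mex{3,2,2,2,1} = 0
G(n+11) = G(n) holds for n = 0,…,7 (a full window of length max(S) = 8), so the sequence is purely periodic with period 11.

11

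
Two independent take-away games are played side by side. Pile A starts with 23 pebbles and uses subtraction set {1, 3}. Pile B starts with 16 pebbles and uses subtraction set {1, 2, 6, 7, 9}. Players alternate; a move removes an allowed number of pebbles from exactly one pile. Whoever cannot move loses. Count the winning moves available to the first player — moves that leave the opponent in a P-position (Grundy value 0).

Pile A, S = {1, 3}:
G(0) = 0
G(1) = mex{0} = 1
G(2) = mex{1} = 0
G(3) = mex{0,0} = 1
G(4) = mex{1,1} = 0
G(5) = mex{0,0} = 1
G(6) = mex{1,1} = 0
G(7) = mex{0,0} = 1
G(8) = mex{1,1} = 0
G(9) = mex{0,0} = 1
G(10) = mex{1,1} = 0
G(11) = mex{0,0} = 1
G(12) = mex{1,1} = 0
G(13) = mex{0,0} = 1
G(14) = mex{1,1} = 0
G(15) = mex{0,0} = 1
G(16) = mex{1,1} = 0
G(17) = mex{0,0} = 1
G(18) = mex{1,1} = 0
G(19) = mex{0,0} = 1
G(20) = mex{1,1} = 0
G(21) = mex{0,0} = 1
G(22) = mex{1,1} = 0
G(23) = mex{0,0} = 1
G_A(23) = 1.
Pile B, S = {1, 2, 6, 7, 9}:
n :  0  1  2  3  4  5  6  7  8  9 10 11 12 13 14 15 16
G :  0  1  2  0  1  2  3  4  0  1  2  0  1  2  3  4  0
G_B(16) = 0.
Combined Grundy value = 1 ⊕ 0 = 1.
A winning move leaves total XOR = 0, i.e. changes one component's Grundy value g to g ⊕ X where X is the current total.
Pile A: need g' = 1⊕1 = 0. Options: 23−1→G=0, 23−3→G=0. Hits: 2.
Pile B: need g' = 0⊕1 = 1. Options: 16−1→G=4, 16−2→G=3, 16−6→G=2, 16−7→G=1, 16−9→G=4. Hits: 1.

3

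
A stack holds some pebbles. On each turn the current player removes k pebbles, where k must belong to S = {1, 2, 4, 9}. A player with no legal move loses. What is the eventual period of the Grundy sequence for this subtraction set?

n :  0  1  2  3  4  5  6  7  8  9 10 11 12 13 14 15 16 17 18 19 20 21 22 23
G :  0  1  2  0  1  2  0  1  2  3  4  0  1  2  0  1  2  0  1  2  3  4  0  1
G(n+11) = G(n) holds for n = 0,…,8 (a full window of length max(S) = 9), so the sequence is purely periodic with period 11.

11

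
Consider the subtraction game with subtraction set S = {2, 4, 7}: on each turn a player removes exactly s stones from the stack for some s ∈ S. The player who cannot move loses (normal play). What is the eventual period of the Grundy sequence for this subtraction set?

3

n :  0  1  2  3  4  5  6  7  8  9 10 11 12 13 14 15 16 17 18 19
G :  0  0  1  1  2  2  0  3  1  0  2  1  0  2  1  0  2  1  0  2
From n = 8 onward G(n+3) = G(n); since this holds over max(S) = 7 consecutive positions the period is 3 (pre-period 8).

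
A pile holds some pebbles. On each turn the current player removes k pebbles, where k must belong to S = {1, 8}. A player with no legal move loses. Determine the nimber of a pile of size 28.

n :  0  1  2  3  4  5  6  7  8  9 10 11 12 13 14 15 16 17 18 19 20 21 22 23 24 25 26 27 28
G :  0  1  0  1  0  1  0  1  2  0  1  0  1  0  1  0  1  2  0  1  0  1  0  1  0  1  2  0  1

1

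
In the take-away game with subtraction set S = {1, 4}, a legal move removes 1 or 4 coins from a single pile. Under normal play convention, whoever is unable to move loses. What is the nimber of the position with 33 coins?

G(0) = 0
G(1) = mex{0} = 1
G(2) = mex{1} = 0
G(3) = mex{0} = 1
G(4) = mex{1,0} = 2
G(5) = mex{2,1} = 0
G(6) = mex{0,0} = 1
G(7) = mex{1,1} = 0
G(8) = mex{0,2} = 1
G(9) = mex{1,0} = 2
G(10) = mex{2,1} = 0
G(11) = mex{0,0} = 1
G(12) = mex{1,1} = 0
G(13) = mex{0,2} = 1
G(14) = mex{1,0} = 2
G(15) = mex{2,1} = 0
G(16) = mex{0,0} = 1
G(17) = mex{1,1} = 0
G(18) = mex{0,2} = 1
G(19) = mex{1,0} = 2
G(20) = mex{2,1} = 0
G(21) = mex{0,0} = 1
G(22) = mex{1,1} = 0
G(23) = mex{0,2} = 1
G(24) = mex{1,0} = 2
G(25) = mex{2,1} = 0
G(26) = mex{0,0} = 1
G(27) = mex{1,1} = 0
G(28) = mex{0,2} = 1
G(29) = mex{1,0} = 2
G(30) = mex{2,1} = 0
G(31) = mex{0,0} = 1
G(32) = mex{1,1} = 0
G(33) = mex{0,2} = 1

1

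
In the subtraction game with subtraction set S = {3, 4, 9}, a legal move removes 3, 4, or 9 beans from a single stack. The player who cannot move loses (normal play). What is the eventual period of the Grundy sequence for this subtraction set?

13

G(0) = 0
G(1) = mex{} = 0
G(2) = mex{} = 0
G(3) = mex{0} = 1
G(4) = mex{0,0} = 1
G(5) = mex{0,0} = 1
G(6) = mex{1,0} = 2
G(7) = mex{1,1} = 0
G(8) = mex{1,1} = 0
G(9) = mex{2,1,0} = 3
G(10) = mex{0,2,0} = 1
G(11) = mex{0,0,0} = 1
G(12) = mex{3,0,1} = 2
G(13) = mex{1,3,1} = 0
G(14) = mex{1,1,1} = 0
G(15) = mex{2,1,2} = 0
G(16) = mex{0,2,0} = 1
G(17) = mex{0,0,0} = 1
G(18) = mex{0,0,3} = 1
G(19) = mex{1,0,1} = 2
G(20) = mex{1,1,1} = 0
G(21) = mex{1,1,2} = 0
G(22) = mex{2,1,0} = 3
G(23) = mex{0,2,0} = 1
G(24) = mex{0,0,0} = 1
G(25) = mex{3,0,1} = 2
G(26) = mex{1,3,1} = 0
G(27) = mex{1,1,1} = 0
G(n+13) = G(n) holds for n = 0,…,8 (a full window of length max(S) = 9), so the sequence is purely periodic with period 13.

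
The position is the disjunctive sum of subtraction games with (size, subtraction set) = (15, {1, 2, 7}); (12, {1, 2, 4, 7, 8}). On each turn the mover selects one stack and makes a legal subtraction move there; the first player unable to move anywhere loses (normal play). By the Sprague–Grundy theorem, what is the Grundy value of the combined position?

Stack A, S = {1, 2, 7}:
G(0) = 0
G(1) = mex{0} = 1
G(2) = mex{1,0} = 2
G(3) = mex{2,1} = 0
G(4) = mex{0,2} = 1
G(5) = mex{1,0} = 2
G(6) = mex{2,1} = 0
G(7) = mex{0,2,0} = 1
G(8) = mex{1,0,1} = 2
G(9) = mex{2,1,2} = 0
G(10) = mex{0,2,0} = 1
G(11) = mex{1,0,1} = 2
G(12) = mex{2,1,2} = 0
G(13) = mex{0,2,0} = 1
G(14) = mex{1,0,1} = 2
G(15) = mex{2,1,2} = 0
G_A(15) = 0.
Stack B, S = {1, 2, 4, 7, 8}:
G(0) = 0
G(1) = mex{0} = 1
G(2) = mex{1,0} = 2
G(3) = mex{2,1} = 0
G(4) = mex{0,2,0} = 1
G(5) = mex{1,0,1} = 2
G(6) = mex{2,1,2} = 0
G(7) = mex{0,2,0,0} = 1
G(8) = mex{1,0,1,1,0} = 2
G(9) = mex{2,1,2,2,1} = 0
G(10) = mex{0,2,0,0,2} = 1
G(11) = mex{1,0,1,1,0} = 2
G(12) = mex{2,1,2,2,1} = 0
G_B(12) = 0.
Combined Grundy value = 0 ⊕ 0 = 0.

0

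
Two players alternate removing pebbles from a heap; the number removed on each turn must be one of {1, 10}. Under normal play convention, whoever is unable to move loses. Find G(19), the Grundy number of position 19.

G(0) = 0
G(1) = mex{0} = 1
G(2) = mex{1} = 0
G(3) = mex{0} = 1
G(4) = mex{1} = 0
G(5) = mex{0} = 1
G(6) = mex{1} = 0
G(7) = mex{0} = 1
G(8) = mex{1} = 0
G(9) = mex{0} = 1
G(10) = mex{1,0} = 2
G(11) = mex{2,1} = 0
G(12) = mex{0,0} = 1
G(13) = mex{1,1} = 0
G(14) = mex{0,0} = 1
G(15) = mex{1,1} = 0
G(16) = mex{0,0} = 1
G(17) = mex{1,1} = 0
G(18) = mex{0,0} = 1
G(19) = mex{1,1} = 0

0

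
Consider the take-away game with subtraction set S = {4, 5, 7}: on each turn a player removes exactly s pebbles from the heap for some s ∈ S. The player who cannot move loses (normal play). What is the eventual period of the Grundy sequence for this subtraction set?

11

G(0) = 0
G(1) = mex{} = 0
G(2) = mex{} = 0
G(3) = mex{} = 0
G(4) = mex{0} = 1
G(5) = mex{0,0} = 1
G(6) = mex{0,0} = 1
G(7) = mex{0,0,0} = 1
G(8) = mex{1,0,0} = 2
G(9) = mex{1,1,0} = 2
G(10) = mex{1,1,0} = 2
G(11) = mex{1,1,1} = 0
G(12) = mex{2,1,1} = 0
G(13) = mex{2,2,1} = 0
G(14) = mex{2,2,1} = 0
G(15) = mex{0,2,2} = 1
G(16) = mex{0,0,2} = 1
G(17) = mex{0,0,2} = 1
G(18) = mex{0,0,0} = 1
G(19) = mex{1,0,0} = 2
G(20) = mex{1,1,0} = 2
G(21) = mex{1,1,0} = 2
G(22) = mex{1,1,1} = 0
G(23) = mex{2,1,1} = 0
G(n+11) = G(n) holds for n = 0,…,6 (a full window of length max(S) = 7), so the sequence is purely periodic with period 11.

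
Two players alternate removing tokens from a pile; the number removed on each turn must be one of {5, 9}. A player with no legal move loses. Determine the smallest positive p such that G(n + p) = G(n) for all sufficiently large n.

14

G(0) = 0
G(1) = mex{} = 0
G(2) = mex{} = 0
G(3) = mex{} = 0
G(4) = mex{} = 0
G(5) = mex{0} = 1
G(6) = mex{0} = 1
G(7) = mex{0} = 1
G(8) = mex{0} = 1
G(9) = mex{0,0} = 1
G(10) = mex{1,0} = 2
G(11) = mex{1,0} = 2
G(12) = mex{1,0} = 2
G(13) = mex{1,0} = 2
G(14) = mex{1,1} = 0
G(15) = mex{2,1} = 0
G(16) = mex{2,1} = 0
G(17) = mex{2,1} = 0
G(18) = mex{2,1} = 0
G(19) = mex{0,2} = 1
G(20) = mex{0,2} = 1
G(21) = mex{0,2} = 1
G(22) = mex{0,2} = 1
G(23) = mex{0,0} = 1
G(24) = mex{1,0} = 2
G(25) = mex{1,0} = 2
G(26) = mex{1,0} = 2
G(27) = mex{1,0} = 2
G(28) = mex{1,1} = 0
G(29) = mex{2,1} = 0
G(n+14) = G(n) holds for n = 0,…,8 (a full window of length max(S) = 9), so the sequence is purely periodic with period 14.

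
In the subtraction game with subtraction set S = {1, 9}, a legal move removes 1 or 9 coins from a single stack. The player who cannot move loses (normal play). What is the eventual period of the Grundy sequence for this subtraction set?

n :  0  1  2  3  4  5  6  7  8  9 10 11 12 13 14
G :  0  1  0  1  0  1  0  1  0  1  0  1  0  1  0
G(n+2) = G(n) holds for n = 0,…,8 (a full window of length max(S) = 9), so the sequence is purely periodic with period 2.

2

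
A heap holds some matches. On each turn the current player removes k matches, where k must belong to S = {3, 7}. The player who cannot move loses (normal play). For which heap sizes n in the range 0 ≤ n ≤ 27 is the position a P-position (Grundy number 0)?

n :  0  1  2  3  4  5  6  7  8  9 10 11 12 13 14 15 16 17 18 19 20 21 22 23 24 25 26 27
G :  0  0  0  1  1  1  0  2  2  1  0  0  0  1  1  1  0  2  2  1  0  0  0  1  1  1  0  2
P-positions are exactly the n with G(n) = 0.

0, 1, 2, 6, 10, 11, 12, 16, 20, 21, 22, 26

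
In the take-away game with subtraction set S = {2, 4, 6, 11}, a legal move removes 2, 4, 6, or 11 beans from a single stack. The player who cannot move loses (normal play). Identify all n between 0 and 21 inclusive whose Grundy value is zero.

0, 1, 8, 9, 16, 17

n :  0  1  2  3  4  5  6  7  8  9 10 11 12 13 14 15 16 17 18 19 20 21
G :  0  0  1  1  2  2  3  3  0  0  1  1  2  2  3  3  0  0  1  1  2  2
P-positions are exactly the n with G(n) = 0.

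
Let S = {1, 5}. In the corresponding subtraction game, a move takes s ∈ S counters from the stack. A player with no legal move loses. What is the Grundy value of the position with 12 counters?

G(0) = 0
G(1) = mex{0} = 1
G(2) = mex{1} = 0
G(3) = mex{0} = 1
G(4) = mex{1} = 0
G(5) = mex{0,0} = 1
G(6) = mex{1,1} = 0
G(7) = mex{0,0} = 1
G(8) = mex{1,1} = 0
G(9) = mex{0,0} = 1
G(10) = mex{1,1} = 0
G(11) = mex{0,0} = 1
G(12) = mex{1,1} = 0

0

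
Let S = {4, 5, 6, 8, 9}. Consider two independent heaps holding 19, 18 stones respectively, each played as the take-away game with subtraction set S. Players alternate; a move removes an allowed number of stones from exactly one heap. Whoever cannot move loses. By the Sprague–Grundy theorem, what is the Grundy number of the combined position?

All heaps use S = {4, 5, 6, 8, 9}:
n :  0  1  2  3  4  5  6  7  8  9 10 11 12 13 14 15 16 17 18 19
G :  0  0  0  0  1  1  1  1  2  2  2  2  3  0  0  0  0  1  1  1
Heap A: G(19) = 1.
Heap B: G(18) = 1.
Combined Grundy value = 1 ⊕ 1 = 0.

0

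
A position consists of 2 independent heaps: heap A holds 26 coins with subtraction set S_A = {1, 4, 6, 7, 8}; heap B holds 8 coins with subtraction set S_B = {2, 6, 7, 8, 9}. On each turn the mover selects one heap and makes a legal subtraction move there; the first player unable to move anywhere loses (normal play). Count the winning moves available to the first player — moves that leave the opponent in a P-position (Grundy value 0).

Heap A, S = {1, 4, 6, 7, 8}:
n :  0  1  2  3  4  5  6  7  8  9 10 11 12 13 14 15 16 17 18 19 20 21 22 23 24 25 26
G :  0  1  0  1  2  0  1  2  3  2  3  4  5  3  0  1  0  1  2  0  1  2  3  2  3  4  5
G_A(26) = 5.
Heap B, S = {2, 6, 7, 8, 9}:
G(0) = 0
G(1) = mex{} = 0
G(2) = mex{0} = 1
G(3) = mex{0} = 1
G(4) = mex{1} = 0
G(5) = mex{1} = 0
G(6) = mex{0,0} = 1
G(7) = mex{0,0,0} = 1
G(8) = mex{1,1,0,0} = 2
G_B(8) = 2.
Combined Grundy value = 5 ⊕ 2 = 7.
A winning move leaves total XOR = 0, i.e. changes one component's Grundy value g to g ⊕ X where X is the current total.
Heap A: need g' = 5⊕7 = 2. Options: 26−1→G=4, 26−4→G=3, 26−6→G=1, 26−7→G=0, 26−8→G=2. Hits: 1.
Heap B: need g' = 2⊕7 = 5. Options: 8−2→G=1, 8−6→G=1, 8−7→G=0, 8−8→G=0. Hits: 0.

1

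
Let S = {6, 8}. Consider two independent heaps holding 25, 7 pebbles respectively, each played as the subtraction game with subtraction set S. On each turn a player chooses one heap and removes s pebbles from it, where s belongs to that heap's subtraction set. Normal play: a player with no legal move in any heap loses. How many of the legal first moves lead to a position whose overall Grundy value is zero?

All heaps use S = {6, 8}:
n :  0  1  2  3  4  5  6  7  8  9 10 11 12 13 14 15 16 17 18 19 20 21 22 23 24 25
G :  0  0  0  0  0  0  1  1  1  1  1  1  2  2  0  0  0  0  0  0  1  1  1  1  1  1
Heap A: G(25) = 1.
Heap B: G(7) = 1.
Combined Grundy value = 1 ⊕ 1 = 0.
A winning move leaves total XOR = 0, i.e. changes one component's Grundy value g to g ⊕ X where X is the current total.
Heap A: target g' = 1⊕0 = 1, but every legal move changes the Grundy value (mex property), so 0 moves.
Heap B: target g' = 1⊕0 = 1, but every legal move changes the Grundy value (mex property), so 0 moves.

0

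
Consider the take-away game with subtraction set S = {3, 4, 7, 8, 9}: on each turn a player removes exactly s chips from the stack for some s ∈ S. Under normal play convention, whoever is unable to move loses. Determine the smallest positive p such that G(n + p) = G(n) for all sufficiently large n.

12

n :  0  1  2  3  4  5  6  7  8  9 10 11 12 13 14 15 16 17 18 19 20 21 22 23 24 25
G :  0  0  0  1  1  1  2  2  2  3  3  3  0  0  0  1  1  1  2  2  2  3  3  3  0  0
G(n+12) = G(n) holds for n = 0,…,8 (a full window of length max(S) = 9), so the sequence is purely periodic with period 12.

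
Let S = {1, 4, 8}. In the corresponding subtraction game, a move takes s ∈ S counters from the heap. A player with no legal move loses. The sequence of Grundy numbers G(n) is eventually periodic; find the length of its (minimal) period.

G(0) = 0
G(1) = mex{0} = 1
G(2) = mex{1} = 0
G(3) = mex{0} = 1
G(4) = mex{1,0} = 2
G(5) = mex{2,1} = 0
G(6) = mex{0,0} = 1
G(7) = mex{1,1} = 0
G(8) = mex{0,2,0} = 1
G(9) = mex{1,0,1} = 2
G(10) = mex{2,1,0} = 3
G(11) = mex{3,0,1} = 2
G(12) = mex{2,1,2} = 0
G(13) = mex{0,2,0} = 1
G(14) = mex{1,3,1} = 0
G(15) = mex{0,2,0} = 1
G(16) = mex{1,0,1} = 2
G(17) = mex{2,1,2} = 0
G(18) = mex{0,0,3} = 1
G(19) = mex{1,1,2} = 0
G(20) = mex{0,2,0} = 1
G(21) = mex{1,0,1} = 2
G(22) = mex{2,1,0} = 3
G(23) = mex{3,0,1} = 2
G(24) = mex{2,1,2} = 0
G(25) = mex{0,2,0} = 1
G(n+12) = G(n) holds for n = 0,…,7 (a full window of length max(S) = 8), so the sequence is purely periodic with period 12.

12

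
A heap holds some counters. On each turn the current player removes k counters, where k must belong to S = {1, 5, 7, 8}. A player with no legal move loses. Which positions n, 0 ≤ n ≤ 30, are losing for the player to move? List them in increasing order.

0, 2, 4, 6, 15, 17, 19, 21, 30

G(0) = 0
G(1) = mex{0} = 1
G(2) = mex{1} = 0
G(3) = mex{0} = 1
G(4) = mex{1} = 0
G(5) = mex{0,0} = 1
G(6) = mex{1,1} = 0
G(7) = mex{0,0,0} = 1
G(8) = mex{1,1,1,0} = 2
G(9) = mex{2,0,0,1} = 3
G(10) = mex{3,1,1,0} = 2
G(11) = mex{2,0,0,1} = 3
G(12) = mex{3,1,1,0} = 2
G(13) = mex{2,2,0,1} = 3
G(14) = mex{3,3,1,0} = 2
G(15) = mex{2,2,2,1} = 0
G(16) = mex{0,3,3,2} = 1
G(17) = mex{1,2,2,3} = 0
G(18) = mex{0,3,3,2} = 1
G(19) = mex{1,2,2,3} = 0
G(20) = mex{0,0,3,2} = 1
G(21) = mex{1,1,2,3} = 0
G(22) = mex{0,0,0,2} = 1
G(23) = mex{1,1,1,0} = 2
G(24) = mex{2,0,0,1} = 3
G(25) = mex{3,1,1,0} = 2
G(26) = mex{2,0,0,1} = 3
G(27) = mex{3,1,1,0} = 2
G(28) = mex{2,2,0,1} = 3
G(29) = mex{3,3,1,0} = 2
G(30) = mex{2,2,2,1} = 0
P-positions are exactly the n with G(n) = 0.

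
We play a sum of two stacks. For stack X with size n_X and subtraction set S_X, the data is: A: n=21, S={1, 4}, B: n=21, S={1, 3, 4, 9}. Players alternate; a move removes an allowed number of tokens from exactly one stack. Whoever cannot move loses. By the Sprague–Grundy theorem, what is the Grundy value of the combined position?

Stack A, S = {1, 4}:
G(0) = 0
G(1) = mex{0} = 1
G(2) = mex{1} = 0
G(3) = mex{0} = 1
G(4) = mex{1,0} = 2
G(5) = mex{2,1} = 0
G(6) = mex{0,0} = 1
G(7) = mex{1,1} = 0
G(8) = mex{0,2} = 1
G(9) = mex{1,0} = 2
G(10) = mex{2,1} = 0
G(11) = mex{0,0} = 1
G(12) = mex{1,1} = 0
G(13) = mex{0,2} = 1
G(14) = mex{1,0} = 2
G(15) = mex{2,1} = 0
G(16) = mex{0,0} = 1
G(17) = mex{1,1} = 0
G(18) = mex{0,2} = 1
G(19) = mex{1,0} = 2
G(20) = mex{2,1} = 0
G(21) = mex{0,0} = 1
G_A(21) = 1.
Stack B, S = {1, 3, 4, 9}:
G(0) = 0
G(1) = mex{0} = 1
G(2) = mex{1} = 0
G(3) = mex{0,0} = 1
G(4) = mex{1,1,0} = 2
G(5) = mex{2,0,1} = 3
G(6) = mex{3,1,0} = 2
G(7) = mex{2,2,1} = 0
G(8) = mex{0,3,2} = 1
G(9) = mex{1,2,3,0} = 4
G(10) = mex{4,0,2,1} = 3
G(11) = mex{3,1,0,0} = 2
G(12) = mex{2,4,1,1} = 0
G(13) = mex{0,3,4,2} = 1
G(14) = mex{1,2,3,3} = 0
G(15) = mex{0,0,2,2} = 1
G(16) = mex{1,1,0,0} = 2
G(17) = mex{2,0,1,1} = 3
G(18) = mex{3,1,0,4} = 2
G(19) = mex{2,2,1,3} = 0
G(20) = mex{0,3,2,2} = 1
G(21) = mex{1,2,3,0} = 4
G_B(21) = 4.
Combined Grundy value = 1 ⊕ 4 = 5.

5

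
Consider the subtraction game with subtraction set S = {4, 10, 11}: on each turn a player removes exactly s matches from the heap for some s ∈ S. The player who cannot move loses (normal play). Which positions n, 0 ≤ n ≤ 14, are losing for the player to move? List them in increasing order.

G(0) = 0
G(1) = mex{} = 0
G(2) = mex{} = 0
G(3) = mex{} = 0
G(4) = mex{0} = 1
G(5) = mex{0} = 1
G(6) = mex{0} = 1
G(7) = mex{0} = 1
G(8) = mex{1} = 0
G(9) = mex{1} = 0
G(10) = mex{1,0} = 2
G(11) = mex{1,0,0} = 2
G(12) = mex{0,0,0} = 1
G(13) = mex{0,0,0} = 1
G(14) = mex{2,1,0} = 3
P-positions are exactly the n with G(n) = 0.

0, 1, 2, 3, 8, 9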